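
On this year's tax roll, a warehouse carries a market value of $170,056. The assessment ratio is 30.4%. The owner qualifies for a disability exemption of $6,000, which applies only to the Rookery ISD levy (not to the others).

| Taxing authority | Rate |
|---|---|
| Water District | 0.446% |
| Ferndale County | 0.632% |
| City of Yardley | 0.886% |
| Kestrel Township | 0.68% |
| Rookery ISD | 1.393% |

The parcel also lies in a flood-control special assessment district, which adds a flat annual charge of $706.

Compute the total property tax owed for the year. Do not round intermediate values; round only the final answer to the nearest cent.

Assessed value = $170,056 × 0.304 = $51,697.024
Water District: $51,697.024 × 0.00446 = $230.56872704
Ferndale County: $51,697.024 × 0.00632 = $326.72519168
City of Yardley: $51,697.024 × 0.00886 = $458.03563264
Kestrel Township: $51,697.024 × 0.0068 = $351.5397632
Rookery ISD: ($51,697.024 − $6,000) × 0.01393 = $45,697.024 × 0.01393 = $636.55954432
Levies subtotal = $2,003.42885888
Total = $2,003.42885888 + $706 = $2,709.42885888

$2,709.43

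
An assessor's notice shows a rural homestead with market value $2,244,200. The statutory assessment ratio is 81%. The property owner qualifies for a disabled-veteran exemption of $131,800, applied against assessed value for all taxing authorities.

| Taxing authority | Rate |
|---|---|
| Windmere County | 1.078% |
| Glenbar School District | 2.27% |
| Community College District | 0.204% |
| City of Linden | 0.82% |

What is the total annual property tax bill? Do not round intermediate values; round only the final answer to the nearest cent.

$73,712.01

Assessed value = $2,244,200 × 0.81 = $1,817,802
Taxable value = $1,817,802 − $131,800 = $1,686,002
Windmere County: $1,686,002 × 0.01078 = $18,175.10156
Glenbar School District: $1,686,002 × 0.0227 = $38,272.2454
Community College District: $1,686,002 × 0.00204 = $3,439.44408
City of Linden: $1,686,002 × 0.0082 = $13,825.2164
Total = $18,175.10156 + $38,272.2454 + $3,439.44408 + $13,825.2164 = $73,712.00744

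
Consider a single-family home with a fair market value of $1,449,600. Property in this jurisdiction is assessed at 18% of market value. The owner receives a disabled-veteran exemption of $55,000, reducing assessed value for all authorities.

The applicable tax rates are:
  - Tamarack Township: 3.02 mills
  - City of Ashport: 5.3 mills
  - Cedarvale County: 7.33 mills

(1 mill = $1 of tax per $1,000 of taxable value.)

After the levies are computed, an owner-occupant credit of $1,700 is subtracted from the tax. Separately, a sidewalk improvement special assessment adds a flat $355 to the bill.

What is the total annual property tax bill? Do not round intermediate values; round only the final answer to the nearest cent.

$1,877.77

Assessed value = $1,449,600 × 0.18 = $260,928
Taxable value = $260,928 − $55,000 = $205,928
Tamarack Township: $205,928 × 0.00302 = $621.90256
City of Ashport: $205,928 × 0.0053 = $1,091.4184
Cedarvale County: $205,928 × 0.00733 = $1,509.45224
Levies subtotal = $3,222.7732
After credit = $3,222.7732 − $1,700 = $1,522.7732
Total = $1,522.7732 + $355 = $1,877.7732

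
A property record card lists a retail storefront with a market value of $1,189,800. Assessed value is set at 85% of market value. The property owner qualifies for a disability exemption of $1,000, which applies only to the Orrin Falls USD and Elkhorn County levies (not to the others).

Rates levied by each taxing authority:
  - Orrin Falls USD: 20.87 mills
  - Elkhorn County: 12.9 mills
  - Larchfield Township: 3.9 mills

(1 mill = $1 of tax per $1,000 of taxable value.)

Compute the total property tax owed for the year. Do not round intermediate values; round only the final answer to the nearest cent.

$38,063.03

Assessed value = $1,189,800 × 0.85 = $1,011,330
Orrin Falls USD: ($1,011,330 − $1,000) × 0.02087 = $1,010,330 × 0.02087 = $21,085.5871
Elkhorn County: ($1,011,330 − $1,000) × 0.0129 = $1,010,330 × 0.0129 = $13,033.257
Larchfield Township: $1,011,330 × 0.0039 = $3,944.187
Total = $38,063.0311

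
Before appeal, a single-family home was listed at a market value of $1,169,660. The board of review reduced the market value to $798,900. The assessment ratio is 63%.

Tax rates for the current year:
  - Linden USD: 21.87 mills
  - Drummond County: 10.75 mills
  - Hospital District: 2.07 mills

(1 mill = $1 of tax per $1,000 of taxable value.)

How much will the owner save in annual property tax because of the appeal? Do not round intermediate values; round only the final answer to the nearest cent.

Old assessed value = $1,169,660 × 0.63 = $736,885.8
New assessed value = $798,900 × 0.63 = $503,307
Combined rate = 0.02187 + 0.01075 + 0.00207 = 0.03469
Old tax = $736,885.8 × 0.03469 = $25,562.568402
New tax = $503,307 × 0.03469 = $17,459.71983
Reduction = $25,562.568402 − $17,459.71983 = $8,102.848572

$8,102.85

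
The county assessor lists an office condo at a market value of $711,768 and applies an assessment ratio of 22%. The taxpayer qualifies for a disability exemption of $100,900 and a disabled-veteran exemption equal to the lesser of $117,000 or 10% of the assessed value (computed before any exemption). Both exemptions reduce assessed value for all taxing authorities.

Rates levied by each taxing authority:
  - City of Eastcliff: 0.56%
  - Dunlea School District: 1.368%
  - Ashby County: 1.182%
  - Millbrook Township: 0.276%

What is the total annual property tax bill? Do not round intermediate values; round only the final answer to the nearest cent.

$1,355.42

Assessed value = $711,768 × 0.22 = $156,588.96
Disabled-veteran exemption = min($117,000, 10% × $156,588.96) = min($117,000, $15,658.896) = $15,658.896 (percentage binds)
Taxable value = $156,588.96 − $100,900 − $15,658.896 = $40,030.064
City of Eastcliff: $40,030.064 × 0.0056 = $224.1683584
Dunlea School District: $40,030.064 × 0.01368 = $547.61127552
Ashby County: $40,030.064 × 0.01182 = $473.15535648
Millbrook Township: $40,030.064 × 0.00276 = $110.48297664
Total = $1,355.41796704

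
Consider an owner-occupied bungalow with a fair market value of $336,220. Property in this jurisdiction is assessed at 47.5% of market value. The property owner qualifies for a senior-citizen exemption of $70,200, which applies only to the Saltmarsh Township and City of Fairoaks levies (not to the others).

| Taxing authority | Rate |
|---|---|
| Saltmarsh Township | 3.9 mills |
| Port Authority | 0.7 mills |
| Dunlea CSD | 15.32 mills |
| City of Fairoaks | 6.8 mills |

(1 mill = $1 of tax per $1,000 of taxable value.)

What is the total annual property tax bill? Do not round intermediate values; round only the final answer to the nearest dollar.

$3,516

Assessed value = $336,220 × 0.475 = $159,704.5
Saltmarsh Township: ($159,704.5 − $70,200) × 0.0039 = $89,504.5 × 0.0039 = $349.06755
Port Authority: $159,704.5 × 0.0007 = $111.79315
Dunlea CSD: $159,704.5 × 0.01532 = $2,446.67294
City of Fairoaks: ($159,704.5 − $70,200) × 0.0068 = $89,504.5 × 0.0068 = $608.6306
Total = $3,516.16424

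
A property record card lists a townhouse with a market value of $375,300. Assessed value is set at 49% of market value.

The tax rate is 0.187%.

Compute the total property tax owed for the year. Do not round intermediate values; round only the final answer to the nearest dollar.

$344

Assessed value = $375,300 × 0.49 = $183,897
Tax = $183,897 × 0.00187 = $343.88739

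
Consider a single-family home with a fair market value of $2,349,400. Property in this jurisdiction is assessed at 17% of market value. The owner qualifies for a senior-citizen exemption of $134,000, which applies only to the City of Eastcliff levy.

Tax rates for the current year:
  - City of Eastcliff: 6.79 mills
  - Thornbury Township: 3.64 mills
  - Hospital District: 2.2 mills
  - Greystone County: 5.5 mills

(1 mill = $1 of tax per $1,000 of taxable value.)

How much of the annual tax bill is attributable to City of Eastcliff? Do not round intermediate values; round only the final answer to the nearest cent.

$1,802.05

Assessed value = $2,349,400 × 0.17 = $399,398
City of Eastcliff taxable value = $399,398 − $134,000 = $265,398
City of Eastcliff levy = $265,398 × 0.00679 = $1,802.05242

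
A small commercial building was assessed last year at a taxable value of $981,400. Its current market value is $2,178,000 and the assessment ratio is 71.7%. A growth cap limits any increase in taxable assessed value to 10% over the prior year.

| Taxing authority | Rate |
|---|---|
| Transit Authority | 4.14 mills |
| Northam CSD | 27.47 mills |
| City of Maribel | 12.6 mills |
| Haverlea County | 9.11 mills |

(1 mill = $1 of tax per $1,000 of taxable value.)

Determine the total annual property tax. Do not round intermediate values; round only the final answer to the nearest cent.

Uncapped assessed value = $2,178,000 × 0.717 = $1,561,626
Cap limit = $981,400 × 1.1 = $1,079,540
Taxable assessed value = min($1,561,626, $1,079,540) = $1,079,540 (cap binds)
Transit Authority: $1,079,540 × 0.00414 = $4,469.2956
Northam CSD: $1,079,540 × 0.02747 = $29,654.9638
City of Maribel: $1,079,540 × 0.0126 = $13,602.204
Haverlea County: $1,079,540 × 0.00911 = $9,834.6094
Total = $57,561.0728

$57,561.07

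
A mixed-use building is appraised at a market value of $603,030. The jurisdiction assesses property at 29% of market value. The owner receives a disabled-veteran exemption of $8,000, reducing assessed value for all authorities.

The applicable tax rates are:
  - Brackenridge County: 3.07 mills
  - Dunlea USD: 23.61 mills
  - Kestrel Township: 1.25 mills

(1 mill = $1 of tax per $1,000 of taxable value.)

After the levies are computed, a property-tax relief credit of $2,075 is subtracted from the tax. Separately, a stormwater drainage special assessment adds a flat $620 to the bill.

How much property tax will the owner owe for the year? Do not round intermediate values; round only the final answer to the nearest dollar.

Assessed value = $603,030 × 0.29 = $174,878.7
Taxable value = $174,878.7 − $8,000 = $166,878.7
Brackenridge County: $166,878.7 × 0.00307 = $512.317609
Dunlea USD: $166,878.7 × 0.02361 = $3,940.006107
Kestrel Township: $166,878.7 × 0.00125 = $208.598375
Levies subtotal = $4,660.922091
After credit = $4,660.922091 − $2,075 = $2,585.922091
Total = $2,585.922091 + $620 = $3,205.922091

$3,206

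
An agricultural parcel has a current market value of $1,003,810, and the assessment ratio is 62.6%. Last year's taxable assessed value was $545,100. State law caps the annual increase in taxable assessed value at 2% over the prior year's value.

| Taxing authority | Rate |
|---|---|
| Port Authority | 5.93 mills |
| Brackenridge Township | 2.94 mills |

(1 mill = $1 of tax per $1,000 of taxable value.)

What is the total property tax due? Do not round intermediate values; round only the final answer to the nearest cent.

Uncapped assessed value = $1,003,810 × 0.626 = $628,385.06
Cap limit = $545,100 × 1.02 = $556,002
Taxable assessed value = min($628,385.06, $556,002) = $556,002 (cap binds)
Port Authority: $556,002 × 0.00593 = $3,297.09186
Brackenridge Township: $556,002 × 0.00294 = $1,634.64588
Total = $4,931.73774

$4,931.74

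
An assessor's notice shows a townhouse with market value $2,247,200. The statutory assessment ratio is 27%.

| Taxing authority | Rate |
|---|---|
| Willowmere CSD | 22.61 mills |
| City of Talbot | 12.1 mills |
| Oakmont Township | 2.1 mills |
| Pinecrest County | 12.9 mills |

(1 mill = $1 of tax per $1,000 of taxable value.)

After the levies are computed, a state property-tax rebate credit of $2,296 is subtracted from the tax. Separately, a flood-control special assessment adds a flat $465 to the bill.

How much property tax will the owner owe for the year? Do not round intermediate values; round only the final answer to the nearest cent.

$28,330.24

Assessed value = $2,247,200 × 0.27 = $606,744
Willowmere CSD: $606,744 × 0.02261 = $13,718.48184
City of Talbot: $606,744 × 0.0121 = $7,341.6024
Oakmont Township: $606,744 × 0.0021 = $1,274.1624
Pinecrest County: $606,744 × 0.0129 = $7,826.9976
Levies subtotal = $30,161.24424
After credit = $30,161.24424 − $2,296 = $27,865.24424
Total = $27,865.24424 + $465 = $28,330.24424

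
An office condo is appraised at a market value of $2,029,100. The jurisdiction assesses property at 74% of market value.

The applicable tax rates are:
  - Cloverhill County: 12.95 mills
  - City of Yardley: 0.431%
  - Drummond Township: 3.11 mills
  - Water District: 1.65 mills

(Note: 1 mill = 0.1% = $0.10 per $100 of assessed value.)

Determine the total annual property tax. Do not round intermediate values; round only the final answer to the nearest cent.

$33,063.78

Assessed value = $2,029,100 × 0.74 = $1,501,534
Cloverhill County: $1,501,534 × 0.01295 = $19,444.8653
City of Yardley: $1,501,534 × 0.00431 = $6,471.61154
Drummond Township: $1,501,534 × 0.00311 = $4,669.77074
Water District: $1,501,534 × 0.00165 = $2,477.5311
Total = $33,063.77868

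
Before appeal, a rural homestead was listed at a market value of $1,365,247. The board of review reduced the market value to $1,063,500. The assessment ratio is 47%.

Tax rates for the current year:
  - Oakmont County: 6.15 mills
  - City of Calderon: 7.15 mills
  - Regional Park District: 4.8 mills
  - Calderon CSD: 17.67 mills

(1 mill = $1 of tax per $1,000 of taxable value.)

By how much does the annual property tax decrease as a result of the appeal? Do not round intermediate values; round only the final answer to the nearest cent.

$5,072.94

Old assessed value = $1,365,247 × 0.47 = $641,666.09
New assessed value = $1,063,500 × 0.47 = $499,845
Combined rate = 0.00615 + 0.00715 + 0.0048 + 0.01767 = 0.03577
Old tax = $641,666.09 × 0.03577 = $22,952.3960393
New tax = $499,845 × 0.03577 = $17,879.45565
Reduction = $22,952.3960393 − $17,879.45565 = $5,072.9403893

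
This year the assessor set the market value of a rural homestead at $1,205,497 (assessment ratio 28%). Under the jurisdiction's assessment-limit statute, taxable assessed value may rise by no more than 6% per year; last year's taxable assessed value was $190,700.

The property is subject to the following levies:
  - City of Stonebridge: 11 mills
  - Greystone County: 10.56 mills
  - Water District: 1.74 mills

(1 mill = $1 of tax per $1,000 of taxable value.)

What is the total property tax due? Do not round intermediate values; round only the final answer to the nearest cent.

$4,709.91

Uncapped assessed value = $1,205,497 × 0.28 = $337,539.16
Cap limit = $190,700 × 1.06 = $202,142
Taxable assessed value = min($337,539.16, $202,142) = $202,142 (cap binds)
City of Stonebridge: $202,142 × 0.011 = $2,223.562
Greystone County: $202,142 × 0.01056 = $2,134.61952
Water District: $202,142 × 0.00174 = $351.72708
Total = $4,709.9086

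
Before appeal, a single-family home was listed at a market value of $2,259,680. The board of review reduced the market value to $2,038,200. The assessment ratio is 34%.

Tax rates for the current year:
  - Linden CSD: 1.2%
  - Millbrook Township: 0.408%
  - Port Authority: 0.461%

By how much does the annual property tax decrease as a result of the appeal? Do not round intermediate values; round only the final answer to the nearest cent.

Old assessed value = $2,259,680 × 0.34 = $768,291.2
New assessed value = $2,038,200 × 0.34 = $692,988
Combined rate = 0.012 + 0.00408 + 0.00461 = 0.02069
Old tax = $768,291.2 × 0.02069 = $15,895.944928
New tax = $692,988 × 0.02069 = $14,337.92172
Reduction = $15,895.944928 − $14,337.92172 = $1,558.023208

$1,558.02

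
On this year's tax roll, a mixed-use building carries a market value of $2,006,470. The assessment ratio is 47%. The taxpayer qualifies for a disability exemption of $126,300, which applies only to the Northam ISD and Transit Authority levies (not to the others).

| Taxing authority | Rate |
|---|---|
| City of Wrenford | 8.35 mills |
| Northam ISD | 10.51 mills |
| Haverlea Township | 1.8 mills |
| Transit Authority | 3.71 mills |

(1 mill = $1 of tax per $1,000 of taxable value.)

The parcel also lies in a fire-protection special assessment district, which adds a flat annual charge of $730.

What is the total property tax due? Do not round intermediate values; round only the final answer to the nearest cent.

Assessed value = $2,006,470 × 0.47 = $943,040.9
City of Wrenford: $943,040.9 × 0.00835 = $7,874.391515
Northam ISD: ($943,040.9 − $126,300) × 0.01051 = $816,740.9 × 0.01051 = $8,583.946859
Haverlea Township: $943,040.9 × 0.0018 = $1,697.47362
Transit Authority: ($943,040.9 − $126,300) × 0.00371 = $816,740.9 × 0.00371 = $3,030.108739
Levies subtotal = $21,185.920733
Total = $21,185.920733 + $730 = $21,915.920733

$21,915.92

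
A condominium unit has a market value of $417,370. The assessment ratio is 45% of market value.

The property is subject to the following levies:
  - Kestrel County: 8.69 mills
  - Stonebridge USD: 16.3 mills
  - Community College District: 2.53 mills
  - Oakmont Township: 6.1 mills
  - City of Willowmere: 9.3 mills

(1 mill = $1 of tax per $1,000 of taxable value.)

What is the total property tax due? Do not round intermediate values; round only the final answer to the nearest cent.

Assessed value = $417,370 × 0.45 = $187,816.5
Kestrel County: $187,816.5 × 0.00869 = $1,632.125385
Stonebridge USD: $187,816.5 × 0.0163 = $3,061.40895
Community College District: $187,816.5 × 0.00253 = $475.175745
Oakmont Township: $187,816.5 × 0.0061 = $1,145.68065
City of Willowmere: $187,816.5 × 0.0093 = $1,746.69345
Total = $1,632.125385 + $3,061.40895 + $475.175745 + $1,145.68065 + $1,746.69345 = $8,061.08418

$8,061.08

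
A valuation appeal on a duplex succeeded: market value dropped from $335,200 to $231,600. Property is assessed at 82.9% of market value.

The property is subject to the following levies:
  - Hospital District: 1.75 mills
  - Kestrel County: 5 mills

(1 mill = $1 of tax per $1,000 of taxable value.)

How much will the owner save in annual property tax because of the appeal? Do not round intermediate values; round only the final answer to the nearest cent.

Old assessed value = $335,200 × 0.829 = $277,880.8
New assessed value = $231,600 × 0.829 = $191,996.4
Combined rate = 0.00175 + 0.005 = 0.00675
Old tax = $277,880.8 × 0.00675 = $1,875.6954
New tax = $191,996.4 × 0.00675 = $1,295.9757
Reduction = $1,875.6954 − $1,295.9757 = $579.7197

$579.72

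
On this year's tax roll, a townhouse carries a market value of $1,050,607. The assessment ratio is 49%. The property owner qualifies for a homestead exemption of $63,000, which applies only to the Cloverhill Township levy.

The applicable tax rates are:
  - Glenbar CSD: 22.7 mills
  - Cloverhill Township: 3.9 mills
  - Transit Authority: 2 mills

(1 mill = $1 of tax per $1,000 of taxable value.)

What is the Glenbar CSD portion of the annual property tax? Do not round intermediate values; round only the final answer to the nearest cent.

$11,685.90

Assessed value = $1,050,607 × 0.49 = $514,797.43
Glenbar CSD taxable value = $514,797.43 (exemption does not apply)
Glenbar CSD levy = $514,797.43 × 0.0227 = $11,685.901661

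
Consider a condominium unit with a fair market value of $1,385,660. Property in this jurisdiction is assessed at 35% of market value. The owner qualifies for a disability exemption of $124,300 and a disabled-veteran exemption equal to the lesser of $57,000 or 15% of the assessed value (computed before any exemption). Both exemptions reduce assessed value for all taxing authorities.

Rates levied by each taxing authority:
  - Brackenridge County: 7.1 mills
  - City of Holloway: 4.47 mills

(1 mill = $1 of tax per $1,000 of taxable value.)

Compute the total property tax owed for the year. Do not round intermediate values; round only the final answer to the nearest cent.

$3,513.59

Assessed value = $1,385,660 × 0.35 = $484,981
Disabled-veteran exemption = min($57,000, 15% × $484,981) = min($57,000, $72,747.15) = $57,000 (dollar cap binds)
Taxable value = $484,981 − $124,300 − $57,000 = $303,681
Brackenridge County: $303,681 × 0.0071 = $2,156.1351
City of Holloway: $303,681 × 0.00447 = $1,357.45407
Total = $3,513.58917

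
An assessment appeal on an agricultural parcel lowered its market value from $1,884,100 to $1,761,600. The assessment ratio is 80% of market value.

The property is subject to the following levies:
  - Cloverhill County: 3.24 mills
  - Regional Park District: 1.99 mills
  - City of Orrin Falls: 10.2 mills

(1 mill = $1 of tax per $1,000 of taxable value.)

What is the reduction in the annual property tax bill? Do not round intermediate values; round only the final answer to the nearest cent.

Old assessed value = $1,884,100 × 0.8 = $1,507,280
New assessed value = $1,761,600 × 0.8 = $1,409,280
Combined rate = 0.00324 + 0.00199 + 0.0102 = 0.01543
Old tax = $1,507,280 × 0.01543 = $23,257.3304
New tax = $1,409,280 × 0.01543 = $21,745.1904
Reduction = $23,257.3304 − $21,745.1904 = $1,512.14

$1,512.14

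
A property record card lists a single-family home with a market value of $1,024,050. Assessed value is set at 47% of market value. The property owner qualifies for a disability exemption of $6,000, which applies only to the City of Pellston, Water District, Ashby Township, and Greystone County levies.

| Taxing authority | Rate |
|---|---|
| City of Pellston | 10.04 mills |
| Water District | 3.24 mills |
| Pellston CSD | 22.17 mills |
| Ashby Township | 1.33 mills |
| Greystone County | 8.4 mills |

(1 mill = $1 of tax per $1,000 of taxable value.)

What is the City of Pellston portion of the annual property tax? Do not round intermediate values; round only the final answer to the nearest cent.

Assessed value = $1,024,050 × 0.47 = $481,303.5
City of Pellston taxable value = $481,303.5 − $6,000 = $475,303.5
City of Pellston levy = $475,303.5 × 0.01004 = $4,772.04714

$4,772.05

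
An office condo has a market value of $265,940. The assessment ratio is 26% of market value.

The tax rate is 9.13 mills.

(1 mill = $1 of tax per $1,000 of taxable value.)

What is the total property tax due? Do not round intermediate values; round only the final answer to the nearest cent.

Assessed value = $265,940 × 0.26 = $69,144.4
Tax = $69,144.4 × 0.00913 = $631.288372

$631.29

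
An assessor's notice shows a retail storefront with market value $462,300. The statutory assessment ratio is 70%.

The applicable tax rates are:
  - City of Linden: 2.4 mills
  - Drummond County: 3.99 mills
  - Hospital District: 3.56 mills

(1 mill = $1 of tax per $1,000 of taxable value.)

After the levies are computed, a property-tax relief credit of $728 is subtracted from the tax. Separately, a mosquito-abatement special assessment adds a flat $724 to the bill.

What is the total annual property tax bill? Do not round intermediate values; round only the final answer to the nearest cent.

$3,215.92

Assessed value = $462,300 × 0.7 = $323,610
City of Linden: $323,610 × 0.0024 = $776.664
Drummond County: $323,610 × 0.00399 = $1,291.2039
Hospital District: $323,610 × 0.00356 = $1,152.0516
Levies subtotal = $3,219.9195
After credit = $3,219.9195 − $728 = $2,491.9195
Total = $2,491.9195 + $724 = $3,215.9195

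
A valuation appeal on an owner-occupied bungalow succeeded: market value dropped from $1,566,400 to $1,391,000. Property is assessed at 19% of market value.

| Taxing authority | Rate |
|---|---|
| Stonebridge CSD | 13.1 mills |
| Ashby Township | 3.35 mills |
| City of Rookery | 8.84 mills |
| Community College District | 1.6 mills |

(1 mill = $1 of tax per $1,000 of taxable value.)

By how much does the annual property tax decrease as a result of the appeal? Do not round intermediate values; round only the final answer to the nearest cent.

Old assessed value = $1,566,400 × 0.19 = $297,616
New assessed value = $1,391,000 × 0.19 = $264,290
Combined rate = 0.0131 + 0.00335 + 0.00884 + 0.0016 = 0.02689
Old tax = $297,616 × 0.02689 = $8,002.89424
New tax = $264,290 × 0.02689 = $7,106.7581
Reduction = $8,002.89424 − $7,106.7581 = $896.13614

$896.14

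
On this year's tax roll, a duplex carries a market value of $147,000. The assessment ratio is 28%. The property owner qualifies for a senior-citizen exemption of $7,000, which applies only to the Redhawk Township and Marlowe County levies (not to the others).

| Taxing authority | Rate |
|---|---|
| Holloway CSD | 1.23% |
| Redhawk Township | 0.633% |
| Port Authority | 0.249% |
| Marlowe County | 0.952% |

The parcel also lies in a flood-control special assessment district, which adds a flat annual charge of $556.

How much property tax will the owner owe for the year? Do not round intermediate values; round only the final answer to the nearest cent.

Assessed value = $147,000 × 0.28 = $41,160
Holloway CSD: $41,160 × 0.0123 = $506.268
Redhawk Township: ($41,160 − $7,000) × 0.00633 = $34,160 × 0.00633 = $216.2328
Port Authority: $41,160 × 0.00249 = $102.4884
Marlowe County: ($41,160 − $7,000) × 0.00952 = $34,160 × 0.00952 = $325.2032
Levies subtotal = $1,150.1924
Total = $1,150.1924 + $556 = $1,706.1924

$1,706.19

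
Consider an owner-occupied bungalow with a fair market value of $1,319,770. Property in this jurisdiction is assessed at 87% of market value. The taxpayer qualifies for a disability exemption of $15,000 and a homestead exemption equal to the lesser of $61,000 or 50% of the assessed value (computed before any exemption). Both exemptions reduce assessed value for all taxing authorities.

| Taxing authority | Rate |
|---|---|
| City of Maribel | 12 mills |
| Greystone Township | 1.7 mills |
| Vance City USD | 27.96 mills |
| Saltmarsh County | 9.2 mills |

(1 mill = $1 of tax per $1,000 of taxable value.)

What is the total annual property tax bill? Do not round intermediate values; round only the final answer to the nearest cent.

Assessed value = $1,319,770 × 0.87 = $1,148,199.9
Homestead exemption = min($61,000, 50% × $1,148,199.9) = min($61,000, $574,099.95) = $61,000 (dollar cap binds)
Taxable value = $1,148,199.9 − $15,000 − $61,000 = $1,072,199.9
City of Maribel: $1,072,199.9 × 0.012 = $12,866.3988
Greystone Township: $1,072,199.9 × 0.0017 = $1,822.73983
Vance City USD: $1,072,199.9 × 0.02796 = $29,978.709204
Saltmarsh County: $1,072,199.9 × 0.0092 = $9,864.23908
Total = $54,532.086914

$54,532.09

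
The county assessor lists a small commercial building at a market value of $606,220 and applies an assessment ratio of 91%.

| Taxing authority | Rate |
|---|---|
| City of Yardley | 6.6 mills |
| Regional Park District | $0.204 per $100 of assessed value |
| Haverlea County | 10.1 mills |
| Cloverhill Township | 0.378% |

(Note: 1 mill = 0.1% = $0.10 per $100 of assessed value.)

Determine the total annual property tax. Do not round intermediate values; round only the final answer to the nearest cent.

Assessed value = $606,220 × 0.91 = $551,660.2
City of Yardley: $551,660.2 × 0.0066 = $3,640.95732
Regional Park District: $551,660.2 × 0.00204 = $1,125.386808
Haverlea County: $551,660.2 × 0.0101 = $5,571.76802
Cloverhill Township: $551,660.2 × 0.00378 = $2,085.275556
Total = $12,423.387704

$12,423.39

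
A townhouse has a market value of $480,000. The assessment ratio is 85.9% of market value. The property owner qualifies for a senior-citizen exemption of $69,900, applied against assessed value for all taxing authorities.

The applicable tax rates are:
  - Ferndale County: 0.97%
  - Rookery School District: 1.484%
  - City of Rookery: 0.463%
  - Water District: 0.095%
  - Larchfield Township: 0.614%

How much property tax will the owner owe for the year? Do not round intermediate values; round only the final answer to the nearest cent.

$12,416.15

Assessed value = $480,000 × 0.859 = $412,320
Taxable value = $412,320 − $69,900 = $342,420
Ferndale County: $342,420 × 0.0097 = $3,321.474
Rookery School District: $342,420 × 0.01484 = $5,081.5128
City of Rookery: $342,420 × 0.00463 = $1,585.4046
Water District: $342,420 × 0.00095 = $325.299
Larchfield Township: $342,420 × 0.00614 = $2,102.4588
Total = $3,321.474 + $5,081.5128 + $1,585.4046 + $325.299 + $2,102.4588 = $12,416.1492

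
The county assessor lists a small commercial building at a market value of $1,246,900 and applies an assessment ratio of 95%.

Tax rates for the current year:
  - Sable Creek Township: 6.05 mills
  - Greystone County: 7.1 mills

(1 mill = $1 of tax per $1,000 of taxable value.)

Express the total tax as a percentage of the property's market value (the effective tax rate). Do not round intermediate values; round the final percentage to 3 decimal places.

Assessed value = $1,246,900 × 0.95 = $1,184,555
Sable Creek Township: $1,184,555 × 0.00605 = $7,166.55775
Greystone County: $1,184,555 × 0.0071 = $8,410.3405
Total tax = $15,576.89825
Effective rate = $15,576.89825 ÷ $1,246,900 = 1.249% of market value

1.249%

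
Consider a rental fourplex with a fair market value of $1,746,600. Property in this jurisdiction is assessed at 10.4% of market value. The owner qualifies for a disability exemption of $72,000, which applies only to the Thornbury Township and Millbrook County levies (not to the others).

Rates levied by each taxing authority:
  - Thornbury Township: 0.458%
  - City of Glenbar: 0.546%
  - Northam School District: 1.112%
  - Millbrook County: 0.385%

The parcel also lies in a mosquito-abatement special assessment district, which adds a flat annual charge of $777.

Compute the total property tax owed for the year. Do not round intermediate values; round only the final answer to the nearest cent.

Assessed value = $1,746,600 × 0.104 = $181,646.4
Thornbury Township: ($181,646.4 − $72,000) × 0.00458 = $109,646.4 × 0.00458 = $502.180512
City of Glenbar: $181,646.4 × 0.00546 = $991.789344
Northam School District: $181,646.4 × 0.01112 = $2,019.907968
Millbrook County: ($181,646.4 − $72,000) × 0.00385 = $109,646.4 × 0.00385 = $422.13864
Levies subtotal = $3,936.016464
Total = $3,936.016464 + $777 = $4,713.016464

$4,713.02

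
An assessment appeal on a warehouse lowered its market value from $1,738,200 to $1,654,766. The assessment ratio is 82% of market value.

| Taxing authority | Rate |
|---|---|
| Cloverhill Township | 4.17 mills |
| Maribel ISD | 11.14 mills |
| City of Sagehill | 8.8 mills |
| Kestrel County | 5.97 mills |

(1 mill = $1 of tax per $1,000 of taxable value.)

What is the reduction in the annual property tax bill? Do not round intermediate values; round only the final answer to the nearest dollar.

Old assessed value = $1,738,200 × 0.82 = $1,425,324
New assessed value = $1,654,766 × 0.82 = $1,356,908.12
Combined rate = 0.00417 + 0.01114 + 0.0088 + 0.00597 = 0.03008
Old tax = $1,425,324 × 0.03008 = $42,873.74592
New tax = $1,356,908.12 × 0.03008 = $40,815.7962496
Reduction = $42,873.74592 − $40,815.7962496 = $2,057.9496704

$2,058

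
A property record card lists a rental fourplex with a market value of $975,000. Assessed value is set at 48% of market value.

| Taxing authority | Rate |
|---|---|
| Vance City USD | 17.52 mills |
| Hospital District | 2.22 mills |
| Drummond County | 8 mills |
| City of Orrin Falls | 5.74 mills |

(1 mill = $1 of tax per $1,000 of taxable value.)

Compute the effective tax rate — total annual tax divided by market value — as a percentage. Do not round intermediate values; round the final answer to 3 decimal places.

1.607%

Assessed value = $975,000 × 0.48 = $468,000
Vance City USD: $468,000 × 0.01752 = $8,199.36
Hospital District: $468,000 × 0.00222 = $1,038.96
Drummond County: $468,000 × 0.008 = $3,744
City of Orrin Falls: $468,000 × 0.00574 = $2,686.32
Total tax = $15,668.64
Effective rate = $15,668.64 ÷ $975,000 = 1.607% of market value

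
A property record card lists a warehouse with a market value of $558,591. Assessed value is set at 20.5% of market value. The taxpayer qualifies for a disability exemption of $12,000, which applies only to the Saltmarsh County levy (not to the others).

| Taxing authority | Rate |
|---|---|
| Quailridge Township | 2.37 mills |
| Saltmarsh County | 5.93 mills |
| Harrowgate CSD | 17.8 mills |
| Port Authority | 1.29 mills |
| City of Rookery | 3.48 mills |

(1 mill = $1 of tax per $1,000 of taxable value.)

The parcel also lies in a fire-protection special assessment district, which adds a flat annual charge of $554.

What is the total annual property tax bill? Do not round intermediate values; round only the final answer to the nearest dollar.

$4,018

Assessed value = $558,591 × 0.205 = $114,511.155
Quailridge Township: $114,511.155 × 0.00237 = $271.39143735
Saltmarsh County: ($114,511.155 − $12,000) × 0.00593 = $102,511.155 × 0.00593 = $607.89114915
Harrowgate CSD: $114,511.155 × 0.0178 = $2,038.298559
Port Authority: $114,511.155 × 0.00129 = $147.71938995
City of Rookery: $114,511.155 × 0.00348 = $398.4988194
Levies subtotal = $3,463.79935485
Total = $3,463.79935485 + $554 = $4,017.79935485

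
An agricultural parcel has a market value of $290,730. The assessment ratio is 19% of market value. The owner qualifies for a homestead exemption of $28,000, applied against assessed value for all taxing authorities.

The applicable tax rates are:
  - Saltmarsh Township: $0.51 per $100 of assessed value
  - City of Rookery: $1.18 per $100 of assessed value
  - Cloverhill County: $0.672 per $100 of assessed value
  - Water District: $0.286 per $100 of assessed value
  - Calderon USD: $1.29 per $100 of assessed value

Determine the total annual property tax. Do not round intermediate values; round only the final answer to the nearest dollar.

Assessed value = $290,730 × 0.19 = $55,238.7
Taxable value = $55,238.7 − $28,000 = $27,238.7
Saltmarsh Township: $27,238.7 × 0.0051 = $138.91737
City of Rookery: $27,238.7 × 0.0118 = $321.41666
Cloverhill County: $27,238.7 × 0.00672 = $183.044064
Water District: $27,238.7 × 0.00286 = $77.902682
Calderon USD: $27,238.7 × 0.0129 = $351.37923
Total = $138.91737 + $321.41666 + $183.044064 + $77.902682 + $351.37923 = $1,072.660006

$1,073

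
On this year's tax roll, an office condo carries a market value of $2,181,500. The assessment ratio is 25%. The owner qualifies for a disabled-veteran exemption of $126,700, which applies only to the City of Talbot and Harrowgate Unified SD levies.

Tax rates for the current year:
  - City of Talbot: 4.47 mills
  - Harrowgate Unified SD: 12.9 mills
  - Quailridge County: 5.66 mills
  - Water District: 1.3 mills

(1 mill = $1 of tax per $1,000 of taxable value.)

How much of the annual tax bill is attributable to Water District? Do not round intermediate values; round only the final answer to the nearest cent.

Assessed value = $2,181,500 × 0.25 = $545,375
Water District taxable value = $545,375 (exemption does not apply)
Water District levy = $545,375 × 0.0013 = $708.9875

$708.99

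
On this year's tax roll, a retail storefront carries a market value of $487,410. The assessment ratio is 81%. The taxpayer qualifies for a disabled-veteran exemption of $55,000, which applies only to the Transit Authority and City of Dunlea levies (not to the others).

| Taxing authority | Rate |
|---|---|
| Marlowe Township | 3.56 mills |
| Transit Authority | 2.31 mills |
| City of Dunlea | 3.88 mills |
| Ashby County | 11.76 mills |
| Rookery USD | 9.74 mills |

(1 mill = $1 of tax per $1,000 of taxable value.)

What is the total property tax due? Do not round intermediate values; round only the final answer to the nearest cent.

Assessed value = $487,410 × 0.81 = $394,802.1
Marlowe Township: $394,802.1 × 0.00356 = $1,405.495476
Transit Authority: ($394,802.1 − $55,000) × 0.00231 = $339,802.1 × 0.00231 = $784.942851
City of Dunlea: ($394,802.1 − $55,000) × 0.00388 = $339,802.1 × 0.00388 = $1,318.432148
Ashby County: $394,802.1 × 0.01176 = $4,642.872696
Rookery USD: $394,802.1 × 0.00974 = $3,845.372454
Total = $11,997.115625

$11,997.12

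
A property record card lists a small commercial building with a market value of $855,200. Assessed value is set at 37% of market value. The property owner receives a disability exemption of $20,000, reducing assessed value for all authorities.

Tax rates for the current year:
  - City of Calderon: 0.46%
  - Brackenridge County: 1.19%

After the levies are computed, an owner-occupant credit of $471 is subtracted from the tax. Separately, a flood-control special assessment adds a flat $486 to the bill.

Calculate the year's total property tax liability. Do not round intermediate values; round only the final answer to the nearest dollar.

Assessed value = $855,200 × 0.37 = $316,424
Taxable value = $316,424 − $20,000 = $296,424
City of Calderon: $296,424 × 0.0046 = $1,363.5504
Brackenridge County: $296,424 × 0.0119 = $3,527.4456
Levies subtotal = $4,890.996
After credit = $4,890.996 − $471 = $4,419.996
Total = $4,419.996 + $486 = $4,905.996

$4,906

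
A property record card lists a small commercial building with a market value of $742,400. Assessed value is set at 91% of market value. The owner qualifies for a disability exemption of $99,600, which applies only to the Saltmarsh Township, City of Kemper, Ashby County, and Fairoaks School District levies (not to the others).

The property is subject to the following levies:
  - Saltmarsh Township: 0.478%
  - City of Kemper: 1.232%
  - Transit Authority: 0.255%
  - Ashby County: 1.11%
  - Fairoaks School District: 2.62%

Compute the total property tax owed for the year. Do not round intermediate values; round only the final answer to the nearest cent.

$33,056.27

Assessed value = $742,400 × 0.91 = $675,584
Saltmarsh Township: ($675,584 − $99,600) × 0.00478 = $575,984 × 0.00478 = $2,753.20352
City of Kemper: ($675,584 − $99,600) × 0.01232 = $575,984 × 0.01232 = $7,096.12288
Transit Authority: $675,584 × 0.00255 = $1,722.7392
Ashby County: ($675,584 − $99,600) × 0.0111 = $575,984 × 0.0111 = $6,393.4224
Fairoaks School District: ($675,584 − $99,600) × 0.0262 = $575,984 × 0.0262 = $15,090.7808
Total = $33,056.2688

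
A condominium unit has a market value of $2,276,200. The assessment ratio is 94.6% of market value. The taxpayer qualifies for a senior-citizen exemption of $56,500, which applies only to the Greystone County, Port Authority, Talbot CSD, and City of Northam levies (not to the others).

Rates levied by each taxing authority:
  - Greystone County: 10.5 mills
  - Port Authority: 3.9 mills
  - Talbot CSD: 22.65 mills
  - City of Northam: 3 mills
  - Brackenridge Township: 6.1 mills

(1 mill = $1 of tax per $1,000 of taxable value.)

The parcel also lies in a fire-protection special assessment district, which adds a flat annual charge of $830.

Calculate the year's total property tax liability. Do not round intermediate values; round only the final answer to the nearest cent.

Assessed value = $2,276,200 × 0.946 = $2,153,285.2
Greystone County: ($2,153,285.2 − $56,500) × 0.0105 = $2,096,785.2 × 0.0105 = $22,016.2446
Port Authority: ($2,153,285.2 − $56,500) × 0.0039 = $2,096,785.2 × 0.0039 = $8,177.46228
Talbot CSD: ($2,153,285.2 − $56,500) × 0.02265 = $2,096,785.2 × 0.02265 = $47,492.18478
City of Northam: ($2,153,285.2 − $56,500) × 0.003 = $2,096,785.2 × 0.003 = $6,290.3556
Brackenridge Township: $2,153,285.2 × 0.0061 = $13,135.03972
Levies subtotal = $97,111.28698
Total = $97,111.28698 + $830 = $97,941.28698

$97,941.29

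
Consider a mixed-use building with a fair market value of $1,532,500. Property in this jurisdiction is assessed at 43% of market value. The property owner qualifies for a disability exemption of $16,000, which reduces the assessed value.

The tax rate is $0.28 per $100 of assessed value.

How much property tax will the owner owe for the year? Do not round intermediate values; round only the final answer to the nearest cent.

$1,800.33

Assessed value = $1,532,500 × 0.43 = $658,975
Taxable value = $658,975 − $16,000 = $642,975
Tax = $642,975 × 0.0028 = $1,800.33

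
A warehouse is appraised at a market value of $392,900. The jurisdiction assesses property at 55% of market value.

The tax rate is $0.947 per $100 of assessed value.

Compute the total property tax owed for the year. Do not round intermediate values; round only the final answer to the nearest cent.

$2,046.42

Assessed value = $392,900 × 0.55 = $216,095
Tax = $216,095 × 0.00947 = $2,046.41965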